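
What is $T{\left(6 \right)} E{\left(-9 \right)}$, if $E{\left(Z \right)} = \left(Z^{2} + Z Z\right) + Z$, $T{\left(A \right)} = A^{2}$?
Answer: $5508$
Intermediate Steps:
$E{\left(Z \right)} = Z + 2 Z^{2}$ ($E{\left(Z \right)} = \left(Z^{2} + Z^{2}\right) + Z = 2 Z^{2} + Z = Z + 2 Z^{2}$)
$T{\left(6 \right)} E{\left(-9 \right)} = 6^{2} \left(- 9 \left(1 + 2 \left(-9\right)\right)\right) = 36 \left(- 9 \left(1 - 18\right)\right) = 36 \left(\left(-9\right) \left(-17\right)\right) = 36 \cdot 153 = 5508$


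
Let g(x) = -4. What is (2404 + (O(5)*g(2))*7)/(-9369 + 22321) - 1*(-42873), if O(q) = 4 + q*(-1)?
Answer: 69411691/1619 ≈ 42873.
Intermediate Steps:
O(q) = 4 - q
(2404 + (O(5)*g(2))*7)/(-9369 + 22321) - 1*(-42873) = (2404 + ((4 - 1*5)*(-4))*7)/(-9369 + 22321) - 1*(-42873) = (2404 + ((4 - 5)*(-4))*7)/12952 + 42873 = (2404 - 1*(-4)*7)*(1/12952) + 42873 = (2404 + 4*7)*(1/12952) + 42873 = (2404 + 28)*(1/12952) + 42873 = 2432*(1/12952) + 42873 = 304/1619 + 42873 = 69411691/1619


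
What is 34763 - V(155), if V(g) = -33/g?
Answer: 5388298/155 ≈ 34763.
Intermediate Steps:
34763 - V(155) = 34763 - (-33)/155 = 34763 - 1*(-33/155) = 34763 + 33/155 = 5388298/155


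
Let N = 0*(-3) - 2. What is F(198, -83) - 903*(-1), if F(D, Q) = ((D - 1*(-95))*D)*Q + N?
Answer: -4814261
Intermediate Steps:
N = -2 (N = 0 - 2 = -2)
F(D, Q) = -2 + D*Q*(95 + D) (F(D, Q) = ((D - 1*(-95))*D)*Q - 2 = ((D + 95)*D)*Q - 2 = ((95 + D)*D)*Q - 2 = (D*(95 + D))*Q - 2 = D*Q*(95 + D) - 2 = -2 + D*Q*(95 + D))
F(198, -83) - 903*(-1) = (-2 - 83*198² + 95*198*(-83)) - 903*(-1) = (-2 - 83*39204 - 1561230) - 1*(-903) = (-2 - 3253932 - 1561230) + 903 = -4815164 + 903 = -4814261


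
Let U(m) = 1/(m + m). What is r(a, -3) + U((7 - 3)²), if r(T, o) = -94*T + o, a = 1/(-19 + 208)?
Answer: -20963/6048 ≈ -3.4661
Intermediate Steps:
a = 1/189 ≈ 0.0052910
r(T, o) = o - 94*T
U(m) = 1/(2*m)
r(a, -3) + U((7 - 3)²) = (-3 - 94*1/189) + 1/(2*((7 - 3)²)) = (-3 - 94/189) + 1/(2*(4²)) = -661/189 + (½)/16 = -661/189 + (½)*(1/16) = -661/189 + 1/32 = -20963/6048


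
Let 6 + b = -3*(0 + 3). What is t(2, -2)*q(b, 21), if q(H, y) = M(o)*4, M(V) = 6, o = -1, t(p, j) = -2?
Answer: -48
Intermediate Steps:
b = -15 (b = -6 - 3*(0 + 3) = -6 - 3*3 = -6 - 9 = -15)
q(H, y) = 24 (q(H, y) = 6*4 = 24)
t(2, -2)*q(b, 21) = -2*24 = -48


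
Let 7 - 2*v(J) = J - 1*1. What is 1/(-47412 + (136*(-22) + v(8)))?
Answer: -1/50404 ≈ -1.9840e-5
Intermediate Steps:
v(J) = 4 - J/2 (v(J) = 7/2 - (J - 1*1)/2 = 7/2 - (J - 1)/2 = 7/2 - (-1 + J)/2 = 7/2 + (1/2 - J/2) = 4 - J/2)
1/(-47412 + (136*(-22) + v(8))) = 1/(-47412 + (136*(-22) + (4 - 1/2*8))) = 1/(-47412 + (-2992 + (4 - 4))) = 1/(-47412 + (-2992 + 0)) = 1/(-47412 - 2992) = 1/(-50404) = -1/50404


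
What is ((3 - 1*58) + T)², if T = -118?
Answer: 29929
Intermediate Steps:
((3 - 1*58) + T)² = ((3 - 1*58) - 118)² = ((3 - 58) - 118)² = (-55 - 118)² = (-173)² = 29929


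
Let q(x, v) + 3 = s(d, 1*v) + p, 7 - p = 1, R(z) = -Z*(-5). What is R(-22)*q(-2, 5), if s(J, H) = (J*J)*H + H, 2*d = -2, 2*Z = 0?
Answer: 0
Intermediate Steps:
Z = 0 (Z = (½)*0 = 0)
d = -1 (d = (½)*(-2) = -1)
R(z) = 0 (R(z) = -1*0*(-5) = 0*(-5) = 0)
p = 6 (p = 7 - 1*1 = 7 - 1 = 6)
s(J, H) = H + H*J² (s(J, H) = J²*H + H = H*J² + H = H + H*J²)
q(x, v) = 3 + 2*v (q(x, v) = -3 + ((1*v)*(1 + (-1)²) + 6) = -3 + (v*(1 + 1) + 6) = -3 + (v*2 + 6) = -3 + (2*v + 6) = -3 + (6 + 2*v) = 3 + 2*v)
R(-22)*q(-2, 5) = 0*(3 + 2*5) = 0*(3 + 10) = 0*13 = 0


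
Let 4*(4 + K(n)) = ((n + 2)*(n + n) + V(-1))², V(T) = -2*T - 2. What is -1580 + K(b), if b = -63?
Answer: 14767065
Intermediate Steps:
V(T) = -2 - 2*T
K(n) = -4 + n²*(2 + n)² (K(n) = -4 + ((n + 2)*(n + n) + (-2 - 2*(-1)))²/4 = -4 + ((2 + n)*(2*n) + (-2 + 2))²/4 = -4 + (2*n*(2 + n) + 0)²/4 = -4 + (2*n*(2 + n))²/4 = -4 + (4*n²*(2 + n)²)/4 = -4 + n²*(2 + n)²)
-1580 + K(b) = -1580 + (-4 + (-63)²*(2 - 63)²) = -1580 + (-4 + 3969*(-61)²) = -1580 + (-4 + 3969*3721) = -1580 + (-4 + 14768649) = -1580 + 14768645 = 14767065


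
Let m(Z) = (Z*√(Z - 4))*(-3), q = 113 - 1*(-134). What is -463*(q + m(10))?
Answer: -114361 + 13890*√6 ≈ -80338.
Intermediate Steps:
q = 247 (q = 113 + 134 = 247)
m(Z) = -3*Z*√(-4 + Z) (m(Z) = (Z*√(-4 + Z))*(-3) = -3*Z*√(-4 + Z))
-463*(q + m(10)) = -463*(247 - 3*10*√(-4 + 10)) = -463*(247 - 3*10*√6) = -463*(247 - 30*√6) = -114361 + 13890*√6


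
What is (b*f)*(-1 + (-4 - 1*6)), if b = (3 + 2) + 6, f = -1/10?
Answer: 121/10 ≈ 12.100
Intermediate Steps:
f = -⅒ (f = -1*⅒ = -⅒ ≈ -0.10000)
b = 11 (b = 5 + 6 = 11)
(b*f)*(-1 + (-4 - 1*6)) = (11*(-⅒))*(-1 + (-4 - 1*6)) = -11*(-1 + (-4 - 6))/10 = -11*(-1 - 10)/10 = -11/10*(-11) = 121/10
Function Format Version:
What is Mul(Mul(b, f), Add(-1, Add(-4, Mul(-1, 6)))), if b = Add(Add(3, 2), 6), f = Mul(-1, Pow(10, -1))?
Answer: Rational(121, 10) ≈ 12.100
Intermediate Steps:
f = Rational(-1, 10) (f = Mul(-1, Rational(1, 10)) = Rational(-1, 10) ≈ -0.10000)
b = 11 (b = Add(5, 6) = 11)
Mul(Mul(b, f), Add(-1, Add(-4, Mul(-1, 6)))) = Mul(Mul(11, Rational(-1, 10)), Add(-1, Add(-4, Mul(-1, 6)))) = Mul(Rational(-11, 10), Add(-1, Add(-4, -6))) = Mul(Rational(-11, 10), Add(-1, -10)) = Mul(Rational(-11, 10), -11) = Rational(121, 10)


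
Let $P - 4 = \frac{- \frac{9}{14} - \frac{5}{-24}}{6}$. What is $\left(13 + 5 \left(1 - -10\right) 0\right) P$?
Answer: $\frac{51467}{1008} \approx 51.059$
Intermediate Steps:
$P = \frac{3959}{1008}$ ($P = 4 + \frac{- \frac{9}{14} - \frac{5}{-24}}{6} = 4 + \left(\left(-9\right) \frac{1}{14} - - \frac{5}{24}\right) \frac{1}{6} = 4 + \left(- \frac{9}{14} + \frac{5}{24}\right) \frac{1}{6} = 4 - \frac{73}{1008} = \frac{3959}{1008} \approx 3.9276$)
$\left(13 + 5 \left(1 - -10\right) 0\right) P = \left(13 + 5 \left(1 - -10\right) 0\right) \frac{3959}{1008} = \left(13 + 5 \left(1 + 10\right) 0\right) \frac{3959}{1008} = \left(13 + 5 \cdot 11 \cdot 0\right) \frac{3959}{1008} = \left(13 + 55 \cdot 0\right) \frac{3959}{1008} = \left(13 + 0\right) \frac{3959}{1008} = 13 \cdot \frac{3959}{1008} = \frac{51467}{1008}$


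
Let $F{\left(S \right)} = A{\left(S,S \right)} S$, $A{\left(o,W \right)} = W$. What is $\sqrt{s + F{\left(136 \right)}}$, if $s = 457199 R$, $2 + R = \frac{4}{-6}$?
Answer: $\frac{2 i \sqrt{2701578}}{3} \approx 1095.8 i$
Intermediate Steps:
$R = - \frac{8}{3}$ ($R = -2 + \frac{4}{-6} = -2 + 4 \left(- \frac{1}{6}\right) = -2 - \frac{2}{3} = - \frac{8}{3} \approx -2.6667$)
$F{\left(S \right)} = S^{2}$ ($F{\left(S \right)} = S S = S^{2}$)
$s = - \frac{3657592}{3}$ ($s = 457199 \left(- \frac{8}{3}\right) = - \frac{3657592}{3} \approx -1.2192 \cdot 10^{6}$)
$\sqrt{s + F{\left(136 \right)}} = \sqrt{- \frac{3657592}{3} + 136^{2}} = \sqrt{- \frac{3657592}{3} + 18496} = \sqrt{- \frac{3602104}{3}} = \frac{2 i \sqrt{2701578}}{3}$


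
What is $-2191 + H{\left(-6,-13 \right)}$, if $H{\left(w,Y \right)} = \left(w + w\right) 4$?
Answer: $-2239$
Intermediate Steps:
$H{\left(w,Y \right)} = 8 w$ ($H{\left(w,Y \right)} = 2 w 4 = 8 w$)
$-2191 + H{\left(-6,-13 \right)} = -2191 + 8 \left(-6\right) = -2191 - 48 = -2239$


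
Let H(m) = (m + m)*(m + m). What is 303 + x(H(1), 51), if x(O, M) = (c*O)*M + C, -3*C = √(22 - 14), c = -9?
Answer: -1533 - 2*√2/3 ≈ -1533.9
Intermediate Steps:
H(m) = 4*m² (H(m) = (2*m)*(2*m) = 4*m²)
C = -2*√2/3 (C = -√(22 - 14)/3 = -2*√2/3 ≈ -0.94281)
x(O, M) = -2*√2/3 - 9*M*O (x(O, M) = (-9*O)*M - 2*√2/3 = -9*M*O - 2*√2/3 = -2*√2/3 - 9*M*O)
303 + x(H(1), 51) = 303 + (-2*√2/3 - 9*51*4*1²) = 303 + (-2*√2/3 - 9*51*4*1) = 303 + (-2*√2/3 - 9*51*4) = 303 + (-2*√2/3 - 1836) = 303 + (-1836 - 2*√2/3) = -1533 - 2*√2/3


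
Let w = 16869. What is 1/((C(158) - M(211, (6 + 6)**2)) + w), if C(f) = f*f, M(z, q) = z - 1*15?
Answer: 1/41637 ≈ 2.4017e-5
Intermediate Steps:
M(z, q) = -15 + z (M(z, q) = z - 15 = -15 + z)
C(f) = f**2
1/((C(158) - M(211, (6 + 6)**2)) + w) = 1/((158**2 - (-15 + 211)) + 16869) = 1/((24964 - 1*196) + 16869) = 1/((24964 - 196) + 16869) = 1/(24768 + 16869) = 1/41637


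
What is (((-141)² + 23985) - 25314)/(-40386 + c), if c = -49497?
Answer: -6184/29961 ≈ -0.20640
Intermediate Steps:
(((-141)² + 23985) - 25314)/(-40386 + c) = (((-141)² + 23985) - 25314)/(-40386 - 49497) = ((19881 + 23985) - 25314)/(-89883) = (43866 - 25314)*(-1/89883) = 18552*(-1/89883) = -6184/29961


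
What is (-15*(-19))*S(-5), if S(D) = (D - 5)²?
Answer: 28500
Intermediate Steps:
S(D) = (-5 + D)²
(-15*(-19))*S(-5) = (-15*(-19))*(-5 - 5)² = 285*(-10)² = 285*100 = 28500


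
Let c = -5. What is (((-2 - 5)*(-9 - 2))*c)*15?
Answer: -5775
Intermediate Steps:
(((-2 - 5)*(-9 - 2))*c)*15 = (((-2 - 5)*(-9 - 2))*(-5))*15 = (-7*(-11)*(-5))*15 = (77*(-5))*15 = -385*15 = -5775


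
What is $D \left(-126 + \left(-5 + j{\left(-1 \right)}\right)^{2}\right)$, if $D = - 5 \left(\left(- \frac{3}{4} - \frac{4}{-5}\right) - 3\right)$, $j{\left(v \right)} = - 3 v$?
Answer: $- \frac{3599}{2} \approx -1799.5$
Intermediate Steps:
$D = \frac{59}{4}$ ($D = - 5 \left(\left(\left(-3\right) \frac{1}{4} - - \frac{4}{5}\right) - 3\right) = - 5 \left(\left(- \frac{3}{4} + \frac{4}{5}\right) - 3\right) = - 5 \left(\frac{1}{20} - 3\right) = \left(-5\right) \left(- \frac{59}{20}\right) = \frac{59}{4} \approx 14.75$)
$D \left(-126 + \left(-5 + j{\left(-1 \right)}\right)^{2}\right) = \frac{59 \left(-126 + \left(-5 - -3\right)^{2}\right)}{4} = \frac{59 \left(-126 + \left(-5 + 3\right)^{2}\right)}{4} = \frac{59 \left(-126 + \left(-2\right)^{2}\right)}{4} = \frac{59 \left(-126 + 4\right)}{4} = \frac{59}{4} \left(-122\right) = - \frac{3599}{2}$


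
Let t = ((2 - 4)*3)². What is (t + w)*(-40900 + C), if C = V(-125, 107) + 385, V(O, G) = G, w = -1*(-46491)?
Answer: -1880063016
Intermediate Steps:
w = 46491
C = 492 (C = 107 + 385 = 492)
t = 36 (t = (-2*3)² = (-6)² = 36)
(t + w)*(-40900 + C) = (36 + 46491)*(-40900 + 492) = 46527*(-40408) = -1880063016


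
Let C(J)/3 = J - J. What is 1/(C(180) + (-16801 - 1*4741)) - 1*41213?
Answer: -887810447/21542 ≈ -41213.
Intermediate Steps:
C(J) = 0 (C(J) = 3*(J - J) = 3*0 = 0)
1/(C(180) + (-16801 - 1*4741)) - 1*41213 = 1/(0 + (-16801 - 1*4741)) - 1*41213 = 1/(0 + (-16801 - 4741)) - 41213 = 1/(0 - 21542) - 41213 = 1/(-21542) - 41213 = -1/21542 - 41213 = -887810447/21542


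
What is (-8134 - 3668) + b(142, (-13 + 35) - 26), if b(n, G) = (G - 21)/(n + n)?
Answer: -3351793/284 ≈ -11802.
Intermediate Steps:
b(n, G) = (-21 + G)/(2*n) (b(n, G) = (-21 + G)/((2*n)) = (-21 + G)*(1/(2*n)) = (-21 + G)/(2*n))
(-8134 - 3668) + b(142, (-13 + 35) - 26) = (-8134 - 3668) + (1/2)*(-21 + ((-13 + 35) - 26))/142 = -11802 + (1/2)*(1/142)*(-21 + (22 - 26)) = -11802 + (1/2)*(1/142)*(-21 - 4) = -11802 + (1/2)*(1/142)*(-25) = -11802 - 25/284 = -3351793/284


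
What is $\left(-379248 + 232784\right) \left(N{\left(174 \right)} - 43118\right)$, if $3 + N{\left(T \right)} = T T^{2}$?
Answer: $-765260192992$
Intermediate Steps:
$N{\left(T \right)} = -3 + T^{3}$ ($N{\left(T \right)} = -3 + T T^{2} = -3 + T^{3}$)
$\left(-379248 + 232784\right) \left(N{\left(174 \right)} - 43118\right) = \left(-379248 + 232784\right) \left(\left(-3 + 174^{3}\right) - 43118\right) = - 146464 \left(\left(-3 + 5268024\right) - 43118\right) = - 146464 \left(5268021 - 43118\right) = \left(-146464\right) 5224903 = -765260192992$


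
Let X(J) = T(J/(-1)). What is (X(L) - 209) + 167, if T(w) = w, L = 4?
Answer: -46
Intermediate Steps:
X(J) = -J (X(J) = J/(-1) = J*(-1) = -J)
(X(L) - 209) + 167 = (-1*4 - 209) + 167 = (-4 - 209) + 167 = -213 + 167 = -46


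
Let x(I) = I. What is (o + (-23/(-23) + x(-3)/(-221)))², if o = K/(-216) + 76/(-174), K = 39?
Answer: 33431562649/212934256704 ≈ 0.15700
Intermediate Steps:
o = -1289/2088 (o = 39/(-216) + 76/(-174) = 39*(-1/216) + 76*(-1/174) = -13/72 - 38/87 = -1289/2088 ≈ -0.61734)
(o + (-23/(-23) + x(-3)/(-221)))² = (-1289/2088 + (-23/(-23) - 3/(-221)))² = (-1289/2088 + (-23*(-1/23) - 3*(-1/221)))² = (-1289/2088 + (1 + 3/221))² = (-1289/2088 + 224/221)² = (182843/461448)² = 33431562649/212934256704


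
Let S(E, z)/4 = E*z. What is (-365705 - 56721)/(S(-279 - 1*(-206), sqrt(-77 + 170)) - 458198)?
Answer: 48388687087/52484369413 - 30837098*sqrt(93)/52484369413 ≈ 0.91630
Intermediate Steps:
S(E, z) = 4*E*z (S(E, z) = 4*(E*z) = 4*E*z)
(-365705 - 56721)/(S(-279 - 1*(-206), sqrt(-77 + 170)) - 458198) = (-365705 - 56721)/(4*(-279 - 1*(-206))*sqrt(-77 + 170) - 458198) = -422426/(4*(-279 + 206)*sqrt(93) - 458198) = -422426/(4*(-73)*sqrt(93) - 458198) = -422426/(-292*sqrt(93) - 458198) = -422426/(-458198 - 292*sqrt(93))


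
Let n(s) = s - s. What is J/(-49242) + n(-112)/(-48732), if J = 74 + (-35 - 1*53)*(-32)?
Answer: -1445/24621 ≈ -0.058690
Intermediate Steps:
n(s) = 0
J = 2890 (J = 74 + (-35 - 53)*(-32) = 74 - 88*(-32) = 74 + 2816 = 2890)
J/(-49242) + n(-112)/(-48732) = 2890/(-49242) + 0/(-48732) = 2890*(-1/49242) + 0*(-1/48732) = -1445/24621 + 0 = -1445/24621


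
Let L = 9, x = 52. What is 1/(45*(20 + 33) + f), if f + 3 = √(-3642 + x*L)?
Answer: 397/946183 - 23*I*√6/5677098 ≈ 0.00041958 - 9.9238e-6*I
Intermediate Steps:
f = -3 + 23*I*√6 (f = -3 + √(-3642 + 52*9) = -3 + √(-3642 + 468) = -3 + √(-3174) = -3 + 23*I*√6 ≈ -3.0 + 56.338*I)
1/(45*(20 + 33) + f) = 1/(45*(20 + 33) + (-3 + 23*I*√6)) = 1/(45*53 + (-3 + 23*I*√6)) = 1/(2385 + (-3 + 23*I*√6)) = 1/(2382 + 23*I*√6)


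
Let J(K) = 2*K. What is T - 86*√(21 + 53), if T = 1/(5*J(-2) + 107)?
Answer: 1/87 - 86*√74 ≈ -739.79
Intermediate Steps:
T = 1/87 (T = 1/(5*(2*(-2)) + 107) = 1/(5*(-4) + 107) = 1/(-20 + 107) = 1/87 ≈ 0.011494)
T - 86*√(21 + 53) = 1/87 - 86*√(21 + 53) = 1/87 - 86*√74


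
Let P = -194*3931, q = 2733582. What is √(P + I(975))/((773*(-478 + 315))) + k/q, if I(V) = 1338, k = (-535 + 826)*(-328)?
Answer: -15908/455597 - 2*I*√190319/125999 ≈ -0.034917 - 0.0069247*I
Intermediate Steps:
k = -95448 (k = 291*(-328) = -95448)
P = -762614
√(P + I(975))/((773*(-478 + 315))) + k/q = √(-762614 + 1338)/((773*(-478 + 315))) - 95448/2733582 = √(-761276)/((773*(-163))) - 95448*1/2733582 = (2*I*√190319)/(-125999) - 15908/455597 = (2*I*√190319)*(-1/125999) - 15908/455597 = -2*I*√190319/125999 - 15908/455597 = -15908/455597 - 2*I*√190319/125999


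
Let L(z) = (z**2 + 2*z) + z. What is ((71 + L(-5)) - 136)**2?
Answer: 3025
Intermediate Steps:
L(z) = z**2 + 3*z
((71 + L(-5)) - 136)**2 = ((71 - 5*(3 - 5)) - 136)**2 = ((71 - 5*(-2)) - 136)**2 = ((71 + 10) - 136)**2 = (81 - 136)**2 = (-55)**2 = 3025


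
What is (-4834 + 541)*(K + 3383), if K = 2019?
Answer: -23190786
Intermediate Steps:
(-4834 + 541)*(K + 3383) = (-4834 + 541)*(2019 + 3383) = -4293*5402 = -23190786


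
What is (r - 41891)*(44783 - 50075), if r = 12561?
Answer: 155214360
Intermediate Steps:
(r - 41891)*(44783 - 50075) = (12561 - 41891)*(44783 - 50075) = -29330*(-5292) = 155214360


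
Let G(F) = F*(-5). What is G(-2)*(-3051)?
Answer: -30510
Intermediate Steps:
G(F) = -5*F
G(-2)*(-3051) = -5*(-2)*(-3051) = 10*(-3051) = -30510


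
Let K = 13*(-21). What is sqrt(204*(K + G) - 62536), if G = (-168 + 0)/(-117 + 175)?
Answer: 2*I*sqrt(24981673)/29 ≈ 344.7*I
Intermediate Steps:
K = -273
G = -84/29 (G = -168/58 = -168*1/58 = -84/29 ≈ -2.8966)
sqrt(204*(K + G) - 62536) = sqrt(204*(-273 - 84/29) - 62536) = sqrt(204*(-8001/29) - 62536) = sqrt(-1632204/29 - 62536) = sqrt(-3445748/29) = 2*I*sqrt(24981673)/29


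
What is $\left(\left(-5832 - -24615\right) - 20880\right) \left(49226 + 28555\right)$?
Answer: $-163106757$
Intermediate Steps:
$\left(\left(-5832 - -24615\right) - 20880\right) \left(49226 + 28555\right) = \left(\left(-5832 + 24615\right) - 20880\right) 77781 = \left(18783 - 20880\right) 77781 = \left(-2097\right) 77781 = -163106757$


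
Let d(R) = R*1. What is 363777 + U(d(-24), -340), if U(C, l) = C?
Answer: 363753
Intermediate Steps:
d(R) = R
363777 + U(d(-24), -340) = 363777 - 24 = 363753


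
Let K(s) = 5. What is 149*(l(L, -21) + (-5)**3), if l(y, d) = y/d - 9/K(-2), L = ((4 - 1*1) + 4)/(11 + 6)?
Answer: -4818511/255 ≈ -18896.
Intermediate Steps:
L = 7/17 (L = ((4 - 1) + 4)/17 = (3 + 4)*(1/17) = 7*(1/17) = 7/17 ≈ 0.41176)
l(y, d) = -9/5 + y/d (l(y, d) = y/d - 9/5 = -9/5 + y/d)
149*(l(L, -21) + (-5)**3) = 149*((-9/5 + (7/17)/(-21)) + (-5)**3) = 149*((-9/5 + (7/17)*(-1/21)) - 125) = 149*((-9/5 - 1/51) - 125) = 149*(-464/255 - 125) = 149*(-32339/255) = -4818511/255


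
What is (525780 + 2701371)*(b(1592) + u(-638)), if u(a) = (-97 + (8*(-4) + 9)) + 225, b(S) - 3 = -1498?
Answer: -4485739890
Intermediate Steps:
b(S) = -1495 (b(S) = 3 - 1498 = -1495)
u(a) = 105 (u(a) = (-97 + (-32 + 9)) + 225 = (-97 - 23) + 225 = -120 + 225 = 105)
(525780 + 2701371)*(b(1592) + u(-638)) = (525780 + 2701371)*(-1495 + 105) = 3227151*(-1390) = -4485739890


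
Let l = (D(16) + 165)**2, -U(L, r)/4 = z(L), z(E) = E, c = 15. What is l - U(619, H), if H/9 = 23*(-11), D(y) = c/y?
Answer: 7682881/256 ≈ 30011.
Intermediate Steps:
D(y) = 15/y
H = -2277 (H = 9*(23*(-11)) = 9*(-253) = -2277)
U(L, r) = -4*L
l = 7049025/256 (l = (15/16 + 165)**2 = (2655/16)**2 = 7049025/256 ≈ 27535.)
l - U(619, H) = 7049025/256 - (-4)*619 = 7049025/256 - 1*(-2476) = 7049025/256 + 2476 = 7682881/256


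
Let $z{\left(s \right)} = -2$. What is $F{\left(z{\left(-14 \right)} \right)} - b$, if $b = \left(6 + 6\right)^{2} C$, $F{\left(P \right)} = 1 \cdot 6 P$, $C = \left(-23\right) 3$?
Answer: $9924$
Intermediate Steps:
$C = -69$
$F{\left(P \right)} = 6 P$
$b = -9936$ ($b = \left(6 + 6\right)^{2} \left(-69\right) = 12^{2} \left(-69\right) = 144 \left(-69\right) = -9936$)
$F{\left(z{\left(-14 \right)} \right)} - b = 6 \left(-2\right) - -9936 = -12 + 9936 = 9924$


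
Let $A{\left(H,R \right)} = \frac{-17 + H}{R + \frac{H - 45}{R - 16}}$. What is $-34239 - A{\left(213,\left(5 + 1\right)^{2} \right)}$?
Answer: $- \frac{3801019}{111} \approx -34243.0$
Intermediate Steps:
$A{\left(H,R \right)} = \frac{-17 + H}{R + \frac{-45 + H}{-16 + R}}$
$-34239 - A{\left(213,\left(5 + 1\right)^{2} \right)} = -34239 - \frac{272 - 17 \left(5 + 1\right)^{2} - 3408 + 213 \left(5 + 1\right)^{2}}{-45 + 213 + \left(\left(5 + 1\right)^{2}\right)^{2} - 16 \left(5 + 1\right)^{2}} = -34239 - \frac{272 - 17 \cdot 6^{2} - 3408 + 213 \cdot 6^{2}}{-45 + 213 + \left(6^{2}\right)^{2} - 16 \cdot 6^{2}} = -34239 - \frac{272 - 612 - 3408 + 213 \cdot 36}{-45 + 213 + 36^{2} - 576} = -34239 - \frac{272 - 612 - 3408 + 7668}{-45 + 213 + 1296 - 576} = -34239 - \frac{1}{888} \cdot 3920 = -34239 - \frac{490}{111} = - \frac{3801019}{111}$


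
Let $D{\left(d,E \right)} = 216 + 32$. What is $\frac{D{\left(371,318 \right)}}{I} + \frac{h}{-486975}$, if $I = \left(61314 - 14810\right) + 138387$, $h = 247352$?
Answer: $- \frac{45612388832}{90037294725} \approx -0.50659$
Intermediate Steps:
$D{\left(d,E \right)} = 248$
$I = 184891$ ($I = 46504 + 138387 = 184891$)
$\frac{D{\left(371,318 \right)}}{I} + \frac{h}{-486975} = \frac{248}{184891} + \frac{247352}{-486975} = 248 \cdot \frac{1}{184891} + 247352 \left(- \frac{1}{486975}\right) = \frac{248}{184891} - \frac{247352}{486975} = - \frac{45612388832}{90037294725}$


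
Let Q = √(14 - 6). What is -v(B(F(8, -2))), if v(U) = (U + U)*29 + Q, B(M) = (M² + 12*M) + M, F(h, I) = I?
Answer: 1276 - 2*√2 ≈ 1273.2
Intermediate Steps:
B(M) = M² + 13*M
Q = 2*√2 (Q = √8 = 2*√2 ≈ 2.8284)
v(U) = 2*√2 + 58*U (v(U) = (U + U)*29 + 2*√2 = (2*U)*29 + 2*√2 = 58*U + 2*√2 = 2*√2 + 58*U)
-v(B(F(8, -2))) = -(2*√2 + 58*(-2*(13 - 2))) = -(2*√2 + 58*(-2*11)) = -(2*√2 + 58*(-22)) = -(2*√2 - 1276) = -(-1276 + 2*√2) = 1276 - 2*√2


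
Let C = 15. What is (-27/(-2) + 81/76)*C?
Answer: 16605/76 ≈ 218.49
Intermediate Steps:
(-27/(-2) + 81/76)*C = (-27/(-2) + 81/76)*15 = (-27*(-½) + 81*(1/76))*15 = (27/2 + 81/76)*15 = (1107/76)*15 = 16605/76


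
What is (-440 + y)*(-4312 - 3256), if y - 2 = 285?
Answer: 1157904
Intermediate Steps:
y = 287 (y = 2 + 285 = 287)
(-440 + y)*(-4312 - 3256) = (-440 + 287)*(-4312 - 3256) = -153*(-7568) = 1157904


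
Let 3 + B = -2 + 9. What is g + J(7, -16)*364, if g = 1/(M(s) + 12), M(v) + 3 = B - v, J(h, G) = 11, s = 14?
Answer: 4003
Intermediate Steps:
B = 4 (B = -3 + (-2 + 9) = -3 + 7 = 4)
M(v) = 1 - v (M(v) = -3 + (4 - v) = 1 - v)
g = -1 (g = 1/((1 - 1*14) + 12) = 1/((1 - 14) + 12) = 1/(-13 + 12) = 1/(-1) = -1)
g + J(7, -16)*364 = -1 + 11*364 = -1 + 4004 = 4003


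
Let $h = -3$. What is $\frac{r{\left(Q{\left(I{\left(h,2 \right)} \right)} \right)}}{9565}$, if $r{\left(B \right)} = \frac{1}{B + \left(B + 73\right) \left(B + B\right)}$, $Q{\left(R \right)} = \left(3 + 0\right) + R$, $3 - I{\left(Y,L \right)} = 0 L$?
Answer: $\frac{1}{9125010} \approx 1.0959 \cdot 10^{-7}$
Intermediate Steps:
$I{\left(Y,L \right)} = 3$ ($I{\left(Y,L \right)} = 3 - 0 L = 3 - 0 = 3 + 0 = 3$)
$Q{\left(R \right)} = 3 + R$
$r{\left(B \right)} = \frac{1}{B + 2 B \left(73 + B\right)}$ ($r{\left(B \right)} = \frac{1}{B + \left(73 + B\right) 2 B} = \frac{1}{B + 2 B \left(73 + B\right)}$)
$\frac{r{\left(Q{\left(I{\left(h,2 \right)} \right)} \right)}}{9565} = \frac{\frac{1}{3 + 3} \frac{1}{147 + 2 \left(3 + 3\right)}}{9565} = \frac{1}{6 \left(147 + 2 \cdot 6\right)} \frac{1}{9565} = \frac{1}{6 \left(147 + 12\right)} \frac{1}{9565} = \frac{1}{6 \cdot 159} \cdot \frac{1}{9565} = \frac{1}{6} \cdot \frac{1}{159} \cdot \frac{1}{9565} = \frac{1}{954} \cdot \frac{1}{9565} = \frac{1}{9125010}$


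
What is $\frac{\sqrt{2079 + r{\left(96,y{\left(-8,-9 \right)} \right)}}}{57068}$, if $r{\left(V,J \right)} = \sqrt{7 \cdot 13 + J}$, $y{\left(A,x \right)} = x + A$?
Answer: $\frac{\sqrt{2079 + \sqrt{74}}}{57068} \approx 0.00080063$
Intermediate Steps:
$y{\left(A,x \right)} = A + x$
$r{\left(V,J \right)} = \sqrt{91 + J}$
$\frac{\sqrt{2079 + r{\left(96,y{\left(-8,-9 \right)} \right)}}}{57068} = \frac{\sqrt{2079 + \sqrt{91 - 17}}}{57068} = \sqrt{2079 + \sqrt{91 - 17}} \cdot \frac{1}{57068} = \sqrt{2079 + \sqrt{74}} \cdot \frac{1}{57068} = \frac{\sqrt{2079 + \sqrt{74}}}{57068}$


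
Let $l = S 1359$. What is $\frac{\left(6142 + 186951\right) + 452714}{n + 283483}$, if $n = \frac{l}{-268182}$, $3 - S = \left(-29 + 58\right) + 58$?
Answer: $\frac{9621878493}{4223619559} \approx 2.2781$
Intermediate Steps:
$S = -84$ ($S = 3 - \left(\left(-29 + 58\right) + 58\right) = 3 - \left(29 + 58\right) = 3 - 87 = -84$)
$l = -114156$ ($l = \left(-84\right) 1359 = -114156$)
$n = \frac{6342}{14899}$ ($n = - \frac{114156}{-268182} = \left(-114156\right) \left(- \frac{1}{268182}\right) = \frac{6342}{14899} \approx 0.42567$)
$\frac{\left(6142 + 186951\right) + 452714}{n + 283483} = \frac{\left(6142 + 186951\right) + 452714}{\frac{6342}{14899} + 283483} = \frac{193093 + 452714}{\frac{4223619559}{14899}} = 645807 \cdot \frac{14899}{4223619559} = \frac{9621878493}{4223619559}$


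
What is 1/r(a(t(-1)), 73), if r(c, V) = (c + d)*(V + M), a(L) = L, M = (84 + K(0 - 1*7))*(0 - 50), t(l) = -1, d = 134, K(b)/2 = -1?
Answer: -1/535591 ≈ -1.8671e-6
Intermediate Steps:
K(b) = -2 (K(b) = 2*(-1) = -2)
M = -4100 (M = (84 - 2)*(0 - 50) = 82*(-50) = -4100)
r(c, V) = (-4100 + V)*(134 + c) (r(c, V) = (c + 134)*(V - 4100) = (134 + c)*(-4100 + V) = (-4100 + V)*(134 + c))
1/r(a(t(-1)), 73) = 1/(-549400 - 4100*(-1) + 134*73 + 73*(-1)) = 1/(-549400 + 4100 + 9782 - 73) = 1/(-535591) = -1/535591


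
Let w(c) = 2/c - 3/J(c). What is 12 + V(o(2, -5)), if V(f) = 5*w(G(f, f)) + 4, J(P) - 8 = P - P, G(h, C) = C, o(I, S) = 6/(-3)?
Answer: 73/8 ≈ 9.1250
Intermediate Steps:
o(I, S) = -2 (o(I, S) = 6*(-1/3) = -2)
J(P) = 8 (J(P) = 8 + (P - P) = 8 + 0 = 8)
w(c) = -3/8 + 2/c (w(c) = 2/c - 3/8 = -3/8 + 2/c)
V(f) = 17/8 + 10/f (V(f) = 5*(-3/8 + 2/f) + 4 = (-15/8 + 10/f) + 4 = 17/8 + 10/f)
12 + V(o(2, -5)) = 12 + (17/8 + 10/(-2)) = 12 + (17/8 + 10*(-1/2)) = 12 + (17/8 - 5) = 12 - 23/8 = 73/8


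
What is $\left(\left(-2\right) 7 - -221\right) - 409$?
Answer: $-202$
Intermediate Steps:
$\left(\left(-2\right) 7 - -221\right) - 409 = \left(-14 + 221\right) - 409 = 207 - 409 = -202$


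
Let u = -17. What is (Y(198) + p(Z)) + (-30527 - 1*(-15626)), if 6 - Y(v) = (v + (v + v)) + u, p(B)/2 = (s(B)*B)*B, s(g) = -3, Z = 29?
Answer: -20518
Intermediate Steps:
p(B) = -6*B² (p(B) = 2*((-3*B)*B) = 2*(-3*B²) = -6*B²)
Y(v) = 23 - 3*v (Y(v) = 6 - ((v + (v + v)) - 17) = 6 - ((v + 2*v) - 17) = 6 - (3*v - 17) = 6 - (-17 + 3*v) = 6 + (17 - 3*v) = 23 - 3*v)
(Y(198) + p(Z)) + (-30527 - 1*(-15626)) = ((23 - 3*198) - 6*29²) + (-30527 - 1*(-15626)) = ((23 - 594) - 6*841) + (-30527 + 15626) = (-571 - 5046) - 14901 = -5617 - 14901 = -20518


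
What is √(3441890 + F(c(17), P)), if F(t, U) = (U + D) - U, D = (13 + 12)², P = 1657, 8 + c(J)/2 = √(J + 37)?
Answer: √3442515 ≈ 1855.4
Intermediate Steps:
c(J) = -16 + 2*√(37 + J) (c(J) = -16 + 2*√(J + 37) = -16 + 2*√(37 + J))
D = 625 (D = 25² = 625)
F(t, U) = 625 (F(t, U) = (U + 625) - U = (625 + U) - U = 625)
√(3441890 + F(c(17), P)) = √(3441890 + 625) = √3442515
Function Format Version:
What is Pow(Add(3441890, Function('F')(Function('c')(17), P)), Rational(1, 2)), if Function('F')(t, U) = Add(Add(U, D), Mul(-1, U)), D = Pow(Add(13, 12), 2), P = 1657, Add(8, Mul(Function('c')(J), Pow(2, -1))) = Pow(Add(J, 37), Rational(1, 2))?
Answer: Pow(3442515, Rational(1, 2)) ≈ 1855.4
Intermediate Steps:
Function('c')(J) = Add(-16, Mul(2, Pow(Add(37, J), Rational(1, 2)))) (Function('c')(J) = Add(-16, Mul(2, Pow(Add(J, 37), Rational(1, 2)))) = Add(-16, Mul(2, Pow(Add(37, J), Rational(1, 2)))))
D = 625 (D = Pow(25, 2) = 625)
Function('F')(t, U) = 625 (Function('F')(t, U) = Add(Add(U, 625), Mul(-1, U)) = Add(Add(625, U), Mul(-1, U)) = 625)
Pow(Add(3441890, Function('F')(Function('c')(17), P)), Rational(1, 2)) = Pow(Add(3441890, 625), Rational(1, 2)) = Pow(3442515, Rational(1, 2))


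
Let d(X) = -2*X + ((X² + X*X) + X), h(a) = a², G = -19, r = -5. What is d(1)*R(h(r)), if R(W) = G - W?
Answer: -44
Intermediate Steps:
d(X) = -X + 2*X² (d(X) = -2*X + ((X² + X²) + X) = -2*X + (2*X² + X) = -2*X + (X + 2*X²) = -X + 2*X²)
R(W) = -19 - W
d(1)*R(h(r)) = (1*(-1 + 2*1))*(-19 - 1*(-5)²) = (1*(-1 + 2))*(-19 - 1*25) = (1*1)*(-19 - 25) = 1*(-44) = -44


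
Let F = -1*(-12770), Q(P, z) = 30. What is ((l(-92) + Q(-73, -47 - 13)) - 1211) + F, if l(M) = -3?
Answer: 11586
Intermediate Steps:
F = 12770
((l(-92) + Q(-73, -47 - 13)) - 1211) + F = ((-3 + 30) - 1211) + 12770 = (27 - 1211) + 12770 = -1184 + 12770 = 11586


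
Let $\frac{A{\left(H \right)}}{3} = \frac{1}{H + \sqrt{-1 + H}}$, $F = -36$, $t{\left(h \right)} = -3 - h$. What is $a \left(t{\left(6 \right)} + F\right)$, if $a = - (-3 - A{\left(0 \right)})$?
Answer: $-135 + 135 i \approx -135.0 + 135.0 i$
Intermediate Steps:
$A{\left(H \right)} = \frac{3}{H + \sqrt{-1 + H}}$
$a = 3 - 3 i$ ($a = - (-3 - \frac{3}{0 + \sqrt{-1 + 0}}) = - (-3 - \frac{3}{0 + \sqrt{-1}}) = - (-3 - \frac{3}{0 + i}) = - (-3 - \frac{3}{i}) = - (-3 - 3 \left(- i\right)) = - (-3 - - 3 i) = - (-3 + 3 i) = 3 - 3 i \approx 3.0 - 3.0 i$)
$a \left(t{\left(6 \right)} + F\right) = \left(3 - 3 i\right) \left(\left(-3 - 6\right) - 36\right) = \left(3 - 3 i\right) \left(-9 - 36\right) = \left(3 - 3 i\right) \left(-45\right) = -135 + 135 i$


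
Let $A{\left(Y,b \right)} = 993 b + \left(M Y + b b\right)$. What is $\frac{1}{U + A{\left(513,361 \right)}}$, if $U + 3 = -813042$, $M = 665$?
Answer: $\frac{1}{16894} \approx 5.9193 \cdot 10^{-5}$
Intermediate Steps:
$U = -813045$ ($U = -3 - 813042 = -813045$)
$A{\left(Y,b \right)} = b^{2} + 665 Y + 993 b$ ($A{\left(Y,b \right)} = 993 b + \left(665 Y + b b\right) = 993 b + \left(665 Y + b^{2}\right) = 993 b + \left(b^{2} + 665 Y\right) = b^{2} + 665 Y + 993 b$)
$\frac{1}{U + A{\left(513,361 \right)}} = \frac{1}{-813045 + \left(361^{2} + 665 \cdot 513 + 993 \cdot 361\right)} = \frac{1}{-813045 + \left(130321 + 341145 + 358473\right)} = \frac{1}{-813045 + 829939} = \frac{1}{16894}$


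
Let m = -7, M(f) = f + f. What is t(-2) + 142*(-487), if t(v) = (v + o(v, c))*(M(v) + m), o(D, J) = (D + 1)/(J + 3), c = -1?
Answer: -138253/2 ≈ -69127.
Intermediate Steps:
M(f) = 2*f
o(D, J) = (1 + D)/(3 + J)
t(v) = (½ + 3*v/2)*(-7 + 2*v) (t(v) = (v + (1 + v)/(3 - 1))*(2*v - 7) = (v + (1 + v)/2)*(-7 + 2*v) = (v + (½ + v/2))*(-7 + 2*v) = (½ + 3*v/2)*(-7 + 2*v))
t(-2) + 142*(-487) = (-7/2 + 3*(-2)² - 19/2*(-2)) + 142*(-487) = (-7/2 + 3*4 + 19) - 69154 = (-7/2 + 12 + 19) - 69154 = 55/2 - 69154 = -138253/2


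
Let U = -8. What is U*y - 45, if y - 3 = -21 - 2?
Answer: 115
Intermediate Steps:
y = -20 (y = 3 + (-21 - 2) = 3 - 23 = -20)
U*y - 45 = -8*(-20) - 45 = 160 - 45 = 115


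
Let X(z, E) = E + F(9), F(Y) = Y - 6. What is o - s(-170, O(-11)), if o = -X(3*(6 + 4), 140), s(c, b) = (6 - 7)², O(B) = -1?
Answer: -144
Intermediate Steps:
F(Y) = -6 + Y
s(c, b) = 1 (s(c, b) = (-1)² = 1)
X(z, E) = 3 + E (X(z, E) = E + (-6 + 9) = E + 3 = 3 + E)
o = -143 (o = -(3 + 140) = -1*143 = -143)
o - s(-170, O(-11)) = -143 - 1*1 = -143 - 1 = -144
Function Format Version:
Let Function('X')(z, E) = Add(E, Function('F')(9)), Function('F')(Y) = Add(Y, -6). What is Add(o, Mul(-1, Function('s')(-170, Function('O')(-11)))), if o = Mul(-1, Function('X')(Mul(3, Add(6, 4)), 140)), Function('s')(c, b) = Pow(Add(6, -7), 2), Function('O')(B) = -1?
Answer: -144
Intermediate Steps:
Function('F')(Y) = Add(-6, Y)
Function('s')(c, b) = 1 (Function('s')(c, b) = Pow(-1, 2) = 1)
Function('X')(z, E) = Add(3, E) (Function('X')(z, E) = Add(E, Add(-6, 9)) = Add(E, 3) = Add(3, E))
o = -143 (o = Mul(-1, Add(3, 140)) = Mul(-1, 143) = -143)
Add(o, Mul(-1, Function('s')(-170, Function('O')(-11)))) = Add(-143, Mul(-1, 1)) = Add(-143, -1) = -144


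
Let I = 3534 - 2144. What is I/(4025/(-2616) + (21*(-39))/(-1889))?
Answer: -6868857360/5460721 ≈ -1257.9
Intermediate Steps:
I = 1390
I/(4025/(-2616) + (21*(-39))/(-1889)) = 1390/(4025/(-2616) + (21*(-39))/(-1889)) = 1390/(4025*(-1/2616) - 819*(-1/1889)) = 1390/(-4025/2616 + 819/1889) = 1390/(-5460721/4941624) = 1390*(-4941624/5460721) = -6868857360/5460721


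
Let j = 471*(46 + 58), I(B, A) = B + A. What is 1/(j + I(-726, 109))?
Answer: 1/48367 ≈ 2.0675e-5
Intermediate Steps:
I(B, A) = A + B
j = 48984 (j = 471*104 = 48984)
1/(j + I(-726, 109)) = 1/(48984 + (109 - 726)) = 1/(48984 - 617) = 1/48367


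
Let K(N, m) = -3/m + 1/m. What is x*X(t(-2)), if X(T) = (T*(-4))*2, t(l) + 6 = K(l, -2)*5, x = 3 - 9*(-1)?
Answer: 96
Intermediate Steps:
K(N, m) = -2/m (K(N, m) = -3/m + 1/m = -2/m)
x = 12 (x = 3 + 9 = 12)
t(l) = -1 (t(l) = -6 - 2/(-2)*5 = -6 - 2*(-½)*5 = -6 + 1*5 = -6 + 5 = -1)
X(T) = -8*T (X(T) = -4*T*2 = -8*T)
x*X(t(-2)) = 12*(-8*(-1)) = 12*8 = 96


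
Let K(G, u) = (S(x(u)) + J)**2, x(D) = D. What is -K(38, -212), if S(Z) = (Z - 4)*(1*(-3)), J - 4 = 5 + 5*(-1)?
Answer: -425104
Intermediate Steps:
J = 4 (J = 4 + (5 + 5*(-1)) = 4 + (5 - 5) = 4 + 0 = 4)
S(Z) = 12 - 3*Z (S(Z) = (-4 + Z)*(-3) = 12 - 3*Z)
K(G, u) = (16 - 3*u)**2 (K(G, u) = ((12 - 3*u) + 4)**2 = (16 - 3*u)**2)
-K(38, -212) = -(-16 + 3*(-212))**2 = -(-16 - 636)**2 = -1*(-652)**2 = -1*425104 = -425104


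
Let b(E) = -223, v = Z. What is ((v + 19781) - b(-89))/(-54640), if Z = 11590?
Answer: -15797/27320 ≈ -0.57822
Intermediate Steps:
v = 11590
((v + 19781) - b(-89))/(-54640) = ((11590 + 19781) - 1*(-223))/(-54640) = (31371 + 223)*(-1/54640) = 31594*(-1/54640) = -15797/27320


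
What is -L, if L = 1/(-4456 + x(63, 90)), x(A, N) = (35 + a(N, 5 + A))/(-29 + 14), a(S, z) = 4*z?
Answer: 15/67147 ≈ 0.00022339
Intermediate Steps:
x(A, N) = -11/3 - 4*A/15 (x(A, N) = (35 + 4*(5 + A))/(-29 + 14) = (35 + (20 + 4*A))/(-15) = (55 + 4*A)*(-1/15) = -11/3 - 4*A/15)
L = -15/67147 (L = 1/(-4456 + (-11/3 - 4/15*63)) = 1/(-4456 + (-11/3 - 84/5)) = 1/(-4456 - 307/15) = 1/(-67147/15) = -15/67147 ≈ -0.00022339)
-L = -1*(-15/67147) = 15/67147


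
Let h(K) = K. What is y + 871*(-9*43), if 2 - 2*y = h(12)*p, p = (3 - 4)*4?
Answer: -337052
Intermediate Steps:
p = -4 (p = -1*4 = -4)
y = 25 (y = 1 - 6*(-4) = 1 - ½*(-48) = 1 + 24 = 25)
y + 871*(-9*43) = 25 + 871*(-9*43) = 25 + 871*(-387) = 25 - 337077 = -337052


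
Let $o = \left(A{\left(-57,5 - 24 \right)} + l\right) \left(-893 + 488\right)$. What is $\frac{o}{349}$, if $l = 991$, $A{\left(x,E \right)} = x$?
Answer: $- \frac{378270}{349} \approx -1083.9$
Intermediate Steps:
$o = -378270$ ($o = \left(-57 + 991\right) \left(-893 + 488\right) = 934 \left(-405\right) = -378270$)
$\frac{o}{349} = - \frac{378270}{349}$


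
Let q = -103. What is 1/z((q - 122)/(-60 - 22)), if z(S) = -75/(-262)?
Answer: 262/75 ≈ 3.4933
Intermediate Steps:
z(S) = 75/262 (z(S) = -75*(-1/262) = 75/262)
1/z((q - 122)/(-60 - 22)) = 1/(75/262) = 262/75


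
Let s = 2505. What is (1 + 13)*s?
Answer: 35070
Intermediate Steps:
(1 + 13)*s = (1 + 13)*2505 = 14*2505 = 35070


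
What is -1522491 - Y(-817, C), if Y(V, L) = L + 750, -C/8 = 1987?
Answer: -1507345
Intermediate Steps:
C = -15896 (C = -8*1987 = -15896)
Y(V, L) = 750 + L
-1522491 - Y(-817, C) = -1522491 - (750 - 15896) = -1522491 - 1*(-15146) = -1522491 + 15146 = -1507345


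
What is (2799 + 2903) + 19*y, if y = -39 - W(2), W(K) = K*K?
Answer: 4885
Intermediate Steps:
W(K) = K²
y = -43 (y = -39 - 1*2² = -39 - 1*4 = -39 - 4 = -43)
(2799 + 2903) + 19*y = (2799 + 2903) + 19*(-43) = 5702 - 817 = 4885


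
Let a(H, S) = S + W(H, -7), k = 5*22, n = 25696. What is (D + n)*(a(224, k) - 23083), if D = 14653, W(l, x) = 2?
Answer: -926856879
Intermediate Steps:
k = 110
a(H, S) = 2 + S (a(H, S) = S + 2 = 2 + S)
(D + n)*(a(224, k) - 23083) = (14653 + 25696)*((2 + 110) - 23083) = 40349*(112 - 23083) = 40349*(-22971) = -926856879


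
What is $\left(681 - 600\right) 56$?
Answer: $4536$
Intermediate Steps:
$\left(681 - 600\right) 56 = 81 \cdot 56 = 4536$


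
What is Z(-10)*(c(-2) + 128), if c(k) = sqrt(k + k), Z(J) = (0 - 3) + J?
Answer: -1664 - 26*I ≈ -1664.0 - 26.0*I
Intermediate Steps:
Z(J) = -3 + J
c(k) = sqrt(2)*sqrt(k) (c(k) = sqrt(2*k) = sqrt(2)*sqrt(k))
Z(-10)*(c(-2) + 128) = (-3 - 10)*(sqrt(2)*sqrt(-2) + 128) = -13*(sqrt(2)*(I*sqrt(2)) + 128) = -13*(2*I + 128) = -13*(128 + 2*I) = -1664 - 26*I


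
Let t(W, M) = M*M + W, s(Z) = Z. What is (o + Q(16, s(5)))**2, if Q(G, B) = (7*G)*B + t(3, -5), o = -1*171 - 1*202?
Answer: 46225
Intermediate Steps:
t(W, M) = W + M**2 (t(W, M) = M**2 + W = W + M**2)
o = -373 (o = -171 - 202 = -373)
Q(G, B) = 28 + 7*B*G (Q(G, B) = (7*G)*B + (3 + (-5)**2) = 7*B*G + (3 + 25) = 7*B*G + 28 = 28 + 7*B*G)
(o + Q(16, s(5)))**2 = (-373 + (28 + 7*5*16))**2 = (-373 + (28 + 560))**2 = (-373 + 588)**2 = 215**2 = 46225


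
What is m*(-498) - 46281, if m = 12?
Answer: -52257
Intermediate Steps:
m*(-498) - 46281 = 12*(-498) - 46281 = -5976 - 46281 = -52257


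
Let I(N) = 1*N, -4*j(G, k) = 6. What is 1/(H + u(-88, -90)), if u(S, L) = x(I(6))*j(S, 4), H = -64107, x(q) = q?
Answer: -1/64116 ≈ -1.5597e-5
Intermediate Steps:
j(G, k) = -3/2 (j(G, k) = -¼*6 = -3/2)
I(N) = N
u(S, L) = -9 (u(S, L) = 6*(-3/2) = -9)
1/(H + u(-88, -90)) = 1/(-64107 - 9) = 1/(-64116) = -1/64116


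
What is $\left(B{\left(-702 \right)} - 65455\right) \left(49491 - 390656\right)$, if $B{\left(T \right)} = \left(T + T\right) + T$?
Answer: $23049448565$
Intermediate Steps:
$B{\left(T \right)} = 3 T$ ($B{\left(T \right)} = 2 T + T = 3 T$)
$\left(B{\left(-702 \right)} - 65455\right) \left(49491 - 390656\right) = \left(3 \left(-702\right) - 65455\right) \left(49491 - 390656\right) = \left(-2106 - 65455\right) \left(-341165\right) = \left(-67561\right) \left(-341165\right) = 23049448565$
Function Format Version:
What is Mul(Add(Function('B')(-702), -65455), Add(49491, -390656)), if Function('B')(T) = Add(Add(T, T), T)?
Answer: 23049448565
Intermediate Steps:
Function('B')(T) = Mul(3, T) (Function('B')(T) = Add(Mul(2, T), T) = Mul(3, T))
Mul(Add(Function('B')(-702), -65455), Add(49491, -390656)) = Mul(Add(Mul(3, -702), -65455), Add(49491, -390656)) = Mul(Add(-2106, -65455), -341165) = Mul(-67561, -341165) = 23049448565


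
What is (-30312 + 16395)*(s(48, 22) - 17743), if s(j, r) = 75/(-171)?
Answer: 4691773264/19 ≈ 2.4694e+8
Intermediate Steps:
s(j, r) = -25/57 (s(j, r) = 75*(-1/171) = -25/57)
(-30312 + 16395)*(s(48, 22) - 17743) = (-30312 + 16395)*(-25/57 - 17743) = -13917*(-1011376/57) = 4691773264/19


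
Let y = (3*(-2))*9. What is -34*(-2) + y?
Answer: 14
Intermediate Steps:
y = -54 (y = -6*9 = -54)
-34*(-2) + y = -34*(-2) - 54 = 68 - 54 = 14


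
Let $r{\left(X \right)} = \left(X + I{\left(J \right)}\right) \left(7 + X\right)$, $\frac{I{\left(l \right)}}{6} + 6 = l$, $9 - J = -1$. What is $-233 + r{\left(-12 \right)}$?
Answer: $-293$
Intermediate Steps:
$J = 10$ ($J = 9 - -1 = 9 + 1 = 10$)
$I{\left(l \right)} = -36 + 6 l$
$r{\left(X \right)} = \left(7 + X\right) \left(24 + X\right)$ ($r{\left(X \right)} = \left(X + \left(-36 + 6 \cdot 10\right)\right) \left(7 + X\right) = \left(X + \left(-36 + 60\right)\right) \left(7 + X\right) = \left(X + 24\right) \left(7 + X\right) = \left(24 + X\right) \left(7 + X\right) = \left(7 + X\right) \left(24 + X\right)$)
$-233 + r{\left(-12 \right)} = -233 + \left(168 + \left(-12\right)^{2} + 31 \left(-12\right)\right) = -233 + \left(168 + 144 - 372\right) = -233 - 60 = -293$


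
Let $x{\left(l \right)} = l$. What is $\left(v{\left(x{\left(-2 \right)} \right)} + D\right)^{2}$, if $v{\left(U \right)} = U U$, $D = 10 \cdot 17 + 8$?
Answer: $33124$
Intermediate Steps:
$D = 178$ ($D = 170 + 8 = 178$)
$v{\left(U \right)} = U^{2}$
$\left(v{\left(x{\left(-2 \right)} \right)} + D\right)^{2} = \left(\left(-2\right)^{2} + 178\right)^{2} = \left(4 + 178\right)^{2} = 182^{2} = 33124$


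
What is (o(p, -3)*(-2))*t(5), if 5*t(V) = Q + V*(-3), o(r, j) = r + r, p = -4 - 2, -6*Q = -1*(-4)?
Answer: -376/5 ≈ -75.200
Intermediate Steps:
Q = -⅔ (Q = -(-1)*(-4)/6 = -⅙*4 = -⅔ ≈ -0.66667)
p = -6
o(r, j) = 2*r
t(V) = -2/15 - 3*V/5 (t(V) = (-⅔ + V*(-3))/5 = (-⅔ - 3*V)/5 = -2/15 - 3*V/5)
(o(p, -3)*(-2))*t(5) = ((2*(-6))*(-2))*(-2/15 - ⅗*5) = (-12*(-2))*(-2/15 - 3) = 24*(-47/15) = -376/5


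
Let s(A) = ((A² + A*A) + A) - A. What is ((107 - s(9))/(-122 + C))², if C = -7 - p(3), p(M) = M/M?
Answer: 121/676 ≈ 0.17899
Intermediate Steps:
s(A) = 2*A² (s(A) = ((A² + A²) + A) - A = (2*A² + A) - A = (A + 2*A²) - A = 2*A²)
p(M) = 1
C = -8 (C = -7 - 1*1 = -7 - 1 = -8)
((107 - s(9))/(-122 + C))² = ((107 - 2*9²)/(-122 - 8))² = ((107 - 2*81)/(-130))² = ((107 - 1*162)*(-1/130))² = ((107 - 162)*(-1/130))² = (-55*(-1/130))² = (11/26)² = 121/676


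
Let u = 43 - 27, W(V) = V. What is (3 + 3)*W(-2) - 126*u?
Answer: -2028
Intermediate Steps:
u = 16
(3 + 3)*W(-2) - 126*u = (3 + 3)*(-2) - 126*16 = 6*(-2) - 2016 = -12 - 2016 = -2028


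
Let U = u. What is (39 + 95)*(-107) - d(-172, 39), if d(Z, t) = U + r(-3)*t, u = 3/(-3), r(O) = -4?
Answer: -14181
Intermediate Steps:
u = -1 (u = 3*(-⅓) = -1)
U = -1
d(Z, t) = -1 - 4*t
(39 + 95)*(-107) - d(-172, 39) = (39 + 95)*(-107) - (-1 - 4*39) = 134*(-107) - (-1 - 156) = -14338 - 1*(-157) = -14338 + 157 = -14181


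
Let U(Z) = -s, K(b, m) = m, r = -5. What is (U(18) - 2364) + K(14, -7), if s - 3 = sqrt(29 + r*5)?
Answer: -2376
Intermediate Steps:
s = 5 (s = 3 + sqrt(29 - 5*5) = 3 + sqrt(29 - 25) = 3 + sqrt(4) = 3 + 2 = 5)
U(Z) = -5 (U(Z) = -1*5 = -5)
(U(18) - 2364) + K(14, -7) = (-5 - 2364) - 7 = -2369 - 7 = -2376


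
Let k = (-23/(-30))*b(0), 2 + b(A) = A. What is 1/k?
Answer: -15/23 ≈ -0.65217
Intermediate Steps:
b(A) = -2 + A
k = -23/15 (k = (-23/(-30))*(-2 + 0) = -23*(-1/30)*(-2) = (23/30)*(-2) = -23/15 ≈ -1.5333)
1/k = 1/(-23/15) = -15/23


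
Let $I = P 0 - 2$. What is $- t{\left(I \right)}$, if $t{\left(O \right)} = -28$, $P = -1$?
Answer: $28$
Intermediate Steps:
$I = -2$ ($I = \left(-1\right) 0 - 2 = 0 - 2 = -2$)
$- t{\left(I \right)} = \left(-1\right) \left(-28\right) = 28$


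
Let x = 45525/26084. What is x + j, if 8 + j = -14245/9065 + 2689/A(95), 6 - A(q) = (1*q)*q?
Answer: -13378706239/1646761172 ≈ -8.1243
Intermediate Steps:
A(q) = 6 - q**2 (A(q) = 6 - 1*q*q = 6 - q*q = 6 - q**2)
x = 45525/26084 (x = 45525*(1/26084) = 45525/26084 ≈ 1.7453)
j = -623096/63133 (j = -8 + (-14245/9065 + 2689/(6 - 1*95**2)) = -8 + (-14245*1/9065 + 2689/(6 - 1*9025)) = -8 + (-11/7 + 2689/(6 - 9025)) = -8 + (-11/7 + 2689/(-9019)) = -8 + (-11/7 + 2689*(-1/9019)) = -8 + (-11/7 - 2689/9019) = -8 - 118032/63133 = -623096/63133 ≈ -9.8696)
x + j = 45525/26084 - 623096/63133 = -13378706239/1646761172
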